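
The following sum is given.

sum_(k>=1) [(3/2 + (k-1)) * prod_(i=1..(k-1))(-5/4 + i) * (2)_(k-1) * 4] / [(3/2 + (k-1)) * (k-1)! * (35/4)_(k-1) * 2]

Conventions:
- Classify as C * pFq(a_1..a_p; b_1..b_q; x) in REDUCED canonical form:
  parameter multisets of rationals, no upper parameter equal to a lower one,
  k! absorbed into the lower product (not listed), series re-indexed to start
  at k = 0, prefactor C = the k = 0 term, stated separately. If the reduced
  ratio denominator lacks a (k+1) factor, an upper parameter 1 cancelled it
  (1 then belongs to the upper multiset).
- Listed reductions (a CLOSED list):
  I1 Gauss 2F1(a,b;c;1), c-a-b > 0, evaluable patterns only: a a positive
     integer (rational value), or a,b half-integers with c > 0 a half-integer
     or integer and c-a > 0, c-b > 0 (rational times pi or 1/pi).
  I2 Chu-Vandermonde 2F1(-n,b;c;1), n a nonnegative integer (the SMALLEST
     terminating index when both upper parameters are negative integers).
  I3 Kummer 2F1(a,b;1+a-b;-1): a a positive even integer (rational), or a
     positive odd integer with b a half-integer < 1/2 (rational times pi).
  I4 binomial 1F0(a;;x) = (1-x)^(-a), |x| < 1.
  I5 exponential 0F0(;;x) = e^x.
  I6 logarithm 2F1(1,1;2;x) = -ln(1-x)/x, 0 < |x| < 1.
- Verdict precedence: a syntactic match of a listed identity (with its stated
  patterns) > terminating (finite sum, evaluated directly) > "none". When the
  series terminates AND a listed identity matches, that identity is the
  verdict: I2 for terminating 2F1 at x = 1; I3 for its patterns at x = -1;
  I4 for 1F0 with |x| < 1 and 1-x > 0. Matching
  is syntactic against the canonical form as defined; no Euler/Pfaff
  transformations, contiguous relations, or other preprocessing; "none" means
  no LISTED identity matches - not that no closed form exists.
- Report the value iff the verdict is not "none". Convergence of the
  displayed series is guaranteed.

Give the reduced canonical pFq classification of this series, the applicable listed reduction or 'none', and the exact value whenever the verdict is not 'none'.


Canonical form: C = 2 times 2F1 with upper {-1/4, 2}, lower {35/4}, x = 1. Verdict: Gauss's theorem (I1) fires (x = 1: the Gamma ratio telescopes since c-a-b = 7 > 0 and a = 2 in Z>0). Sum: 837/448.

First insight: x = 1 and the factor k + 3/2 cancels (top and bottom), leaving prefactor 2.
Step ratio: r(k) = 1 * (k-1/4) (k+2) / [(k+35/4) (k+1)] - poly over poly, x = 1 from leading terms; C = 2 at k = 0.


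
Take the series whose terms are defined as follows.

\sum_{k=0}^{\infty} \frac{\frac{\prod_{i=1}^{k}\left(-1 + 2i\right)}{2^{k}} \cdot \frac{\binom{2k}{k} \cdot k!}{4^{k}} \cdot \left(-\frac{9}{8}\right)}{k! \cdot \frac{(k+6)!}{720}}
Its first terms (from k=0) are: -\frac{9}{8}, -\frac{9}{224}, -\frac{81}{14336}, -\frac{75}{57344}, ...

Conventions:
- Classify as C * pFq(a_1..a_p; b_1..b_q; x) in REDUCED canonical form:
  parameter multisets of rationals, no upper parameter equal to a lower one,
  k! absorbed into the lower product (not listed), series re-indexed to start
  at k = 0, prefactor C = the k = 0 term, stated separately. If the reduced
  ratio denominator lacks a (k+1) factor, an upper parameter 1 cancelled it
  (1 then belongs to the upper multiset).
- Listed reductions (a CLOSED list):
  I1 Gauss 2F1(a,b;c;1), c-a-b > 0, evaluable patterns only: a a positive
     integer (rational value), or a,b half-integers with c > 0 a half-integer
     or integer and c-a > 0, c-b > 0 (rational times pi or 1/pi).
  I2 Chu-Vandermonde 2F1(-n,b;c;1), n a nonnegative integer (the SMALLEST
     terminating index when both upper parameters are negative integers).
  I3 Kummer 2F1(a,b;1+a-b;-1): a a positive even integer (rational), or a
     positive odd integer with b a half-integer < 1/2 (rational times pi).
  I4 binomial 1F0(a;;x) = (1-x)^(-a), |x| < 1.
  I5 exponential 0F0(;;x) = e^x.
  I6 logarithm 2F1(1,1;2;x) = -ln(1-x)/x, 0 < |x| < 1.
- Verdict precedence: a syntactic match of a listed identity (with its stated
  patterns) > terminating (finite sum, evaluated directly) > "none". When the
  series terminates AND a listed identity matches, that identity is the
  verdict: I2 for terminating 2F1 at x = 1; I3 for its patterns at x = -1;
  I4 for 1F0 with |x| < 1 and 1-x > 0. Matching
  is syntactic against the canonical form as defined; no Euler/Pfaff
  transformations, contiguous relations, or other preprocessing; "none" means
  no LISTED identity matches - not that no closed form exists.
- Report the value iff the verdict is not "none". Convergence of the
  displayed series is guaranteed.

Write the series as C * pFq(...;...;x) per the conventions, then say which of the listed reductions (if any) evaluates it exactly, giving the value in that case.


Prefactor -\frac{9}{8}, argument 1: 2F1 with upper {\frac{1}{2}, \frac{1}{2}} over lower {7}. Verdict at x = 1: Gauss's theorem I1 (half-integer case) matches (x = 1; upper {\frac{1}{2}, \frac{1}{2}} half-integers, c = 7 in the evaluable pattern). Hence: \left(-\frac{65536}{17787}\right) / \pi.

Structural cue: from the first term -\frac{9}{8}: C(2k,k) (C = -9/8) equals 4^k (1/2)_k / k!.
Consecutive-term ratio: r(k) = 1 * (k+\frac{1}{2}) (k+\frac{1}{2}) / [(k+7) (k+1)] ; factor over Q: parameters, x = 1, and C = -\frac{9}{8}.


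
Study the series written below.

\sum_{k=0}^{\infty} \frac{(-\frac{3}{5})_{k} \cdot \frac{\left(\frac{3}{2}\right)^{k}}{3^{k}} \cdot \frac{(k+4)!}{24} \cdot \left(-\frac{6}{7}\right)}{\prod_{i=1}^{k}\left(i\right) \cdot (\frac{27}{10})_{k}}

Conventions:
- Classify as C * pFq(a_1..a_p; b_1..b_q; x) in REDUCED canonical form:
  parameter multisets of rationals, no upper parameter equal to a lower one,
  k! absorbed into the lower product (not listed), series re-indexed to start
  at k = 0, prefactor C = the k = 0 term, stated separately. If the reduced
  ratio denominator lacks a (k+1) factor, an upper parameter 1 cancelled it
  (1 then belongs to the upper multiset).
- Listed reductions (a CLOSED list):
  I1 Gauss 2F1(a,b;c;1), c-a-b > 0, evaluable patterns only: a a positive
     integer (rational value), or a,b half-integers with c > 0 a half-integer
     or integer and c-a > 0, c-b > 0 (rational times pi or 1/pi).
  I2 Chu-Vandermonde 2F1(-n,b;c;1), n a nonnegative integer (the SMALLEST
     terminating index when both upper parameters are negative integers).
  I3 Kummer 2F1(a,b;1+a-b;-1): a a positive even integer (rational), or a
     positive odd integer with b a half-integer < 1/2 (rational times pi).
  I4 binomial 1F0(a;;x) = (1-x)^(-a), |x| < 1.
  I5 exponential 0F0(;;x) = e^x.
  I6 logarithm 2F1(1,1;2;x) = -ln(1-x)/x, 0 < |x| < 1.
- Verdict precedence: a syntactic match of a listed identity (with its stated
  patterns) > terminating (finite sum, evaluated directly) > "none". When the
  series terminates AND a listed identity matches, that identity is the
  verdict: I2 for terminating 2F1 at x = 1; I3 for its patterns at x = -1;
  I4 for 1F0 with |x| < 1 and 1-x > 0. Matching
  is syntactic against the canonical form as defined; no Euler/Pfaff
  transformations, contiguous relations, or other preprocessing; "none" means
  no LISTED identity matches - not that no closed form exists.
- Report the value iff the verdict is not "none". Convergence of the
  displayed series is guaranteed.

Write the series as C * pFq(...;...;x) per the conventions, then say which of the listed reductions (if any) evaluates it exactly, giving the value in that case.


Reduced: x = \frac{1}{2}, 2F1, upper = {-\frac{3}{5}, 5}, lower = {\frac{27}{10}}, C = -\frac{6}{7}. Verdict: none here - no I1-I6 shape fits x = \frac{1}{2} with lower {\frac{27}{10}}.

First insight: t_0 = -\frac{6}{7} here, and the two k-th powers (prefactor -6/7) combine into one argument.
Step ratio: r(k) = \frac{1}{2} * (k-\frac{3}{5}) (k+5) / [(k+\frac{27}{10}) (k+1)] - rational; roots negated = parameters, x = \frac{1}{2}, C = -\frac{6}{7}.


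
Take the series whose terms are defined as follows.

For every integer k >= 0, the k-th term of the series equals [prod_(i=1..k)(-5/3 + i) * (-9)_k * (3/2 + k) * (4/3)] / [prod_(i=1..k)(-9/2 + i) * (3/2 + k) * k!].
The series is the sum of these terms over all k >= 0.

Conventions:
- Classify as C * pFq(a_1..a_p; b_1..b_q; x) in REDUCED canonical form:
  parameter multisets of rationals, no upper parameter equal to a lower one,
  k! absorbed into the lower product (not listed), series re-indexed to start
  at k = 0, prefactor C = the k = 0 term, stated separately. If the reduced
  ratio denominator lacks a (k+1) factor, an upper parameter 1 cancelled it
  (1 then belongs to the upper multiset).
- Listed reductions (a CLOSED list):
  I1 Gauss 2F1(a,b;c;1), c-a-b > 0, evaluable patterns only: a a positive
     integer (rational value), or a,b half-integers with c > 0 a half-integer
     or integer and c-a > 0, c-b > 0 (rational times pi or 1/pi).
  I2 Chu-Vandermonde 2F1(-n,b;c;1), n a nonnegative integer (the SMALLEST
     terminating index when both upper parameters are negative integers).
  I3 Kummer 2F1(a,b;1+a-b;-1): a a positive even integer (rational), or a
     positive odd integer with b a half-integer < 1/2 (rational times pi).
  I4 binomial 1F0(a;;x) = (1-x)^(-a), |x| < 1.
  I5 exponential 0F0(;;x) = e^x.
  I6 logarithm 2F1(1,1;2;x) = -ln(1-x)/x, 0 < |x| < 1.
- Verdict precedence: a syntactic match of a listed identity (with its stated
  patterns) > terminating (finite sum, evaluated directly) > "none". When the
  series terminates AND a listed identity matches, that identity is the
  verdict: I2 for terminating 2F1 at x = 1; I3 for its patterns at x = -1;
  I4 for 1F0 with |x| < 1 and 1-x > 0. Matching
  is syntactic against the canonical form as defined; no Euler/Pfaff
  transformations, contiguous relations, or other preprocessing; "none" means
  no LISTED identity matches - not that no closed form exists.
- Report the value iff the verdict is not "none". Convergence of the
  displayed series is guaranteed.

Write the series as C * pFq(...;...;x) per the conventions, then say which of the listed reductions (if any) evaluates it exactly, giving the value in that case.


Canonical form: C = 4/3 times 2F1 with upper {-9, -2/3}, lower {-7/2}, x = 1. Verdict: the Chu-Vandermonde identity I2 fires (terminating 2F1 at x = 1 with n = 9, b = -2/3, c = -7/2). Hence: -28637180/33480783.

Key observation: from the first term 4/3: the lower running product (C = 4/3) is a rising factorial.
Consecutive-term ratio: r(k) = 1 * (k-9) (k-2/3) / [(k-7/2) (k+1)] ; factor over Q: parameters, x = 1, and C = 4/3.


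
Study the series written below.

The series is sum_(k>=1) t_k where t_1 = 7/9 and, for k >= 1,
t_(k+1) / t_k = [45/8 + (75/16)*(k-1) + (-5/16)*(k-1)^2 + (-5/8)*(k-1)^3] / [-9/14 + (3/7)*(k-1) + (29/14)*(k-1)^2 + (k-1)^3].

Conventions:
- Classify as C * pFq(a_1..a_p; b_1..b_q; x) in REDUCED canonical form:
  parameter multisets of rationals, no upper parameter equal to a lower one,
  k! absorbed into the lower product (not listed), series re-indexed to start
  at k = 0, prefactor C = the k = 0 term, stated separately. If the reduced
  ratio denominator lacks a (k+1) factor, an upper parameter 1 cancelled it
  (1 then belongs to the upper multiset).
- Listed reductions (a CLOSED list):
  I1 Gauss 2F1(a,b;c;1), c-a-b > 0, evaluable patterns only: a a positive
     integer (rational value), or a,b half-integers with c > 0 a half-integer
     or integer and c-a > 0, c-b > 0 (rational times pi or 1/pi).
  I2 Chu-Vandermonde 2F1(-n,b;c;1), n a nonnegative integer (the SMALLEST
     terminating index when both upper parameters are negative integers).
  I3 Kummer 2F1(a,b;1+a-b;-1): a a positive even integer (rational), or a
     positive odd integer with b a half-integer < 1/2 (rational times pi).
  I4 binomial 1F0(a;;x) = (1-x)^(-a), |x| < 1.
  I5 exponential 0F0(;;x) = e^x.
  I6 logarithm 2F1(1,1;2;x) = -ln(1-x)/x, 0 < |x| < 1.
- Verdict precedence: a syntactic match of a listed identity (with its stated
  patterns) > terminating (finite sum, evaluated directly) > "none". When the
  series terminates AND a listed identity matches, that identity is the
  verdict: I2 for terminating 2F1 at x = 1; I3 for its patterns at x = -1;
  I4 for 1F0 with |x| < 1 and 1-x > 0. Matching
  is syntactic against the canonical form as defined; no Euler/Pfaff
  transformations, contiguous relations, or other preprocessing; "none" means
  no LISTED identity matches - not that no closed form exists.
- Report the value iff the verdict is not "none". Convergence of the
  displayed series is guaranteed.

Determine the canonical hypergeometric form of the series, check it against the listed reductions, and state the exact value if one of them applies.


x = -5/8 here; the reduced form reads 2F1, upper {-3, 2}, lower {-3/7}, C = 7/9. Verdict: terminating - upper parameter -3 makes this a finite sum (last index 3), evaluated exactly. Its exact value is -1018843/25344.

Key step: t_0 being 7/9, factor the ratio over Q (C = 7/9, x = -5/8): negated roots = parameters.
Consecutive-term ratio: r(k) = (-5/8) * (k-3) (k+2) / [(k-3/7) (k+1)] - rational in k, leading ratio (-5/8); with t_0 = 7/9, classification follows.


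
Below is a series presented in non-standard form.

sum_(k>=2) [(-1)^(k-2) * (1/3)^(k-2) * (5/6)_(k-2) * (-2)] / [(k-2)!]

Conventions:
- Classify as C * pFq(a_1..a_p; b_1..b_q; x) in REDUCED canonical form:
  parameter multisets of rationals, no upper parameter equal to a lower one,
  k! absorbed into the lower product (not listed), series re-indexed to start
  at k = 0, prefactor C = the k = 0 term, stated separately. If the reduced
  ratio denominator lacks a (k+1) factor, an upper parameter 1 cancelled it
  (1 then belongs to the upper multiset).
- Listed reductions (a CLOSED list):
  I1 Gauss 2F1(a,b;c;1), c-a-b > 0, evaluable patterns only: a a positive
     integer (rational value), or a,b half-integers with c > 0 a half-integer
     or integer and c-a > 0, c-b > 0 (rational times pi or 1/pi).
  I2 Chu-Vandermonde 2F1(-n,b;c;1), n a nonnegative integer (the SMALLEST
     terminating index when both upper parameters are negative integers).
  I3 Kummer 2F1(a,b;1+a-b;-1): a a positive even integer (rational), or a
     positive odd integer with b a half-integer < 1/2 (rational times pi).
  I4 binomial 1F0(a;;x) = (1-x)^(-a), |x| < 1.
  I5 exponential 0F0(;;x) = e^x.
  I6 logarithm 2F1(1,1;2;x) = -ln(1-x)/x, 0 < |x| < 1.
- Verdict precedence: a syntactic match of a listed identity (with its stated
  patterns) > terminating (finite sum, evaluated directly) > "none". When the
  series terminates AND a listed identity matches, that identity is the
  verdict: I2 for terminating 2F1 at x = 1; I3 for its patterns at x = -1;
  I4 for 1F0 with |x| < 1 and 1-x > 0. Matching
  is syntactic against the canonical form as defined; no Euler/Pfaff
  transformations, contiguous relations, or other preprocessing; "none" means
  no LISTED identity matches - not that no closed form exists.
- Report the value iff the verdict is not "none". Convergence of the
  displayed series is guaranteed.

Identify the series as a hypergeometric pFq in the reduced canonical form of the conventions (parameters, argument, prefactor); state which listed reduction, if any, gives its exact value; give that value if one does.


Prefactor -2, argument -1/3: 1F0 with upper {5/6} over lower {-}. Verdict (x = -1/3): binomial (I4) applies (the 1F0 binomial series: exponent -5/6, x = -1/3). Sum: (-2) * (4/3)^(-5/6).

Key observation: with t_0 = -2, the (-1)^k factor (prefactor -2) folds into the argument's sign.
Term ratio: r(k) = (-1/3) * (k+5/6) / [(k+1)] ; factor over Q: parameters, x = (-1/3), and C = -2.


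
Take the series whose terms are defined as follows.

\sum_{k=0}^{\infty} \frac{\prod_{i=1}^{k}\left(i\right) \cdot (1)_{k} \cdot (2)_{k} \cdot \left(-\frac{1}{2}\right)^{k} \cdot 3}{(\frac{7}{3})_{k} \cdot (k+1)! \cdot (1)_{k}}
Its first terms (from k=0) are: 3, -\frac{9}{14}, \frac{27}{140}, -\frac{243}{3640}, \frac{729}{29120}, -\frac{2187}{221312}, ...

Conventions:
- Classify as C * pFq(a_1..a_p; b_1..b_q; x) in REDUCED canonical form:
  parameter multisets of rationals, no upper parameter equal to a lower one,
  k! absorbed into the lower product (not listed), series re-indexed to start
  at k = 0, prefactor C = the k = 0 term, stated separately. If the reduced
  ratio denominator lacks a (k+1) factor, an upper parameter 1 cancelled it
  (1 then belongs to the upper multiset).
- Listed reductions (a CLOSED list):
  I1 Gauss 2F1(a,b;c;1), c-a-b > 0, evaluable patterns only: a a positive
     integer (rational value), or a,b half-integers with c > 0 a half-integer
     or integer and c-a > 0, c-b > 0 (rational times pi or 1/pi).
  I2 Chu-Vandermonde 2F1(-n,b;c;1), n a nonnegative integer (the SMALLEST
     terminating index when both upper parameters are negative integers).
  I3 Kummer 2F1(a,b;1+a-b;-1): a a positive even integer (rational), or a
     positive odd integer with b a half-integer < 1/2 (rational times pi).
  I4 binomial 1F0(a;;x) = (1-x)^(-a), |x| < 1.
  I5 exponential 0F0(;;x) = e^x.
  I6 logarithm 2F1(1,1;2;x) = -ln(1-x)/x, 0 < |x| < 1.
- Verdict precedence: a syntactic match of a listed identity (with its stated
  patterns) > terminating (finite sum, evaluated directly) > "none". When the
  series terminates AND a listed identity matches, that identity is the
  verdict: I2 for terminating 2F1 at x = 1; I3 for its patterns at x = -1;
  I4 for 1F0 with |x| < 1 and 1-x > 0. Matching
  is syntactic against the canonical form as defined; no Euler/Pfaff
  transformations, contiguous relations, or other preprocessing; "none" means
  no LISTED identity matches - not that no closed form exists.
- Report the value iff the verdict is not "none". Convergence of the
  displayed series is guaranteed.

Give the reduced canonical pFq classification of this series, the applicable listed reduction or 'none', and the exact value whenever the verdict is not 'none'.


At argument -\frac{1}{2}: a 2F1 with upper {1, 1}, lower {\frac{7}{3}}, scaled by C = 3. Verdict: none. A 2F1 with upper {1, 1} fits none of I1-I6 at x = -\frac{1}{2}; the sum runs forever.

First insight: t_0 = 3 here, and (1)_k (C = 3) is k! itself.
Step ratio: r(k) = -\frac{1}{2} * (k+1) (k+1) / [(k+\frac{7}{3}) (k+1)] - rational in k, leading ratio -\frac{1}{2}; with t_0 = 3, classification follows.


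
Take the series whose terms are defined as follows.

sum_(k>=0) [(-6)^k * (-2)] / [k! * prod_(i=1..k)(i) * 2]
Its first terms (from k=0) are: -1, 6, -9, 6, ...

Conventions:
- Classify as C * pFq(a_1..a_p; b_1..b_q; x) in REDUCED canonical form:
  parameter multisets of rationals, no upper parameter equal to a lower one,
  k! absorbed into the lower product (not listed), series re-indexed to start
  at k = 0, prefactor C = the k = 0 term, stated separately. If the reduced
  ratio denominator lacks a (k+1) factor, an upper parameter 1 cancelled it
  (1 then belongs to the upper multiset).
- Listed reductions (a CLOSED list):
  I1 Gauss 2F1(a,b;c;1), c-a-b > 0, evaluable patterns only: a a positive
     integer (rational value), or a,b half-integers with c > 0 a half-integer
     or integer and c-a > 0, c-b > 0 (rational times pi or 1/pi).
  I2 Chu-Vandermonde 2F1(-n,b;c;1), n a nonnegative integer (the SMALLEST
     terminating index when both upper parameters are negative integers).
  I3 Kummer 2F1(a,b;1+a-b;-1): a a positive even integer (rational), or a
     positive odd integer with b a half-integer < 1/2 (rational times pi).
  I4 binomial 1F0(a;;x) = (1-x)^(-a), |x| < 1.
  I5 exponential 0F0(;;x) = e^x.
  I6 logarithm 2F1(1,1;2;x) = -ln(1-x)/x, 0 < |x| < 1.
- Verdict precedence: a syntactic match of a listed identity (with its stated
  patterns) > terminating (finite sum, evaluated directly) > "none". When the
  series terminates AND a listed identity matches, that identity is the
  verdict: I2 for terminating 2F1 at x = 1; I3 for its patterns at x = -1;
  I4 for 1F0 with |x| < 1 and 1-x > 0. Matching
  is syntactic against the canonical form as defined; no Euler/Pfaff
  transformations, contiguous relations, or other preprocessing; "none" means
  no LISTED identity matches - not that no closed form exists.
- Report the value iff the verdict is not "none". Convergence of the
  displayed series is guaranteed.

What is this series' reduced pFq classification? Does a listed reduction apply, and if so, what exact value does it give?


Classification (C = -1): 0F1 with upper {-}, lower {1}, argument x = -6. Verdict: none. A 0F1 with upper {-} fits none of I1-I6 at x = -6; the sum runs forever.

First insight: x = (-6) and the product of the first k integers (C = -1, x = -6) is k!.
Term ratio: r(k) = (-6) * 1 / [(k+1) (k+1)] - poly over poly, x = (-6) from leading terms; C = -1 at k = 0.


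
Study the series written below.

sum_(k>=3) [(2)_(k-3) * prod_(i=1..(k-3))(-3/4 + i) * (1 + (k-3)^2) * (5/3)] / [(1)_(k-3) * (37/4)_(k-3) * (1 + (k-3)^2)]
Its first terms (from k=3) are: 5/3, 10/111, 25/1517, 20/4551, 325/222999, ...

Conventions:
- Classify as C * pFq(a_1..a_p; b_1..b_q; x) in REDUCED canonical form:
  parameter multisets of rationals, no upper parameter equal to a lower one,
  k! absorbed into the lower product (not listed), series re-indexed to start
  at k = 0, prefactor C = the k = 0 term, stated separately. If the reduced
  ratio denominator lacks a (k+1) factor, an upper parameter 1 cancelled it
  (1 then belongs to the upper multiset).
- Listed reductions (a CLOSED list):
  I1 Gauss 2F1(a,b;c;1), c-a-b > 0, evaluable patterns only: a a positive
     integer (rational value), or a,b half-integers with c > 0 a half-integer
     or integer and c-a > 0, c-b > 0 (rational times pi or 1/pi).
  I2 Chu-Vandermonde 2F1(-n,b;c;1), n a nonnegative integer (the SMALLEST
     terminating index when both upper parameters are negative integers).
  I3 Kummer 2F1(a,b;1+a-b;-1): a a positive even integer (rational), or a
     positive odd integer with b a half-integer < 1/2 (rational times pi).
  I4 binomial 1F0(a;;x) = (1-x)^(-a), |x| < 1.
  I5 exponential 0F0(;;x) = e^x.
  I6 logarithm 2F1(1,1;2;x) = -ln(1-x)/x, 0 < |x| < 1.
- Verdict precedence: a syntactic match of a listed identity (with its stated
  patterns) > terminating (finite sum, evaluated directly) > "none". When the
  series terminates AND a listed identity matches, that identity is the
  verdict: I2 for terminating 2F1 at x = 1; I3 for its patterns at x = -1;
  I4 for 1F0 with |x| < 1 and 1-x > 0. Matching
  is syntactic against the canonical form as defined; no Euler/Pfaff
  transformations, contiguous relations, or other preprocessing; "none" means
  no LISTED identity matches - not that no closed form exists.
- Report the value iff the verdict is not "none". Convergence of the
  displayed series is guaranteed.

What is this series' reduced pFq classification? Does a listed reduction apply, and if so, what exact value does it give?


The series (x = 1) is 2F1: upper {1/4, 2}, lower {37/4}, prefactor 5/3. Verdict: this is the Gauss summation I1 (x = 1: the Gamma ratio telescopes since c-a-b = 7 > 0 and a = 2 in Z>0). Hence: 1595/896.

The tell: x = 1 and the factor k^2 + 1 cancels (top and bottom), leaving C = 5/3.
Step ratio: r(k) = 1 * (k+1/4) (k+2) / [(k+37/4) (k+1)] - poly over poly, x = 1 from leading terms; C = 5/3 at k = 0.


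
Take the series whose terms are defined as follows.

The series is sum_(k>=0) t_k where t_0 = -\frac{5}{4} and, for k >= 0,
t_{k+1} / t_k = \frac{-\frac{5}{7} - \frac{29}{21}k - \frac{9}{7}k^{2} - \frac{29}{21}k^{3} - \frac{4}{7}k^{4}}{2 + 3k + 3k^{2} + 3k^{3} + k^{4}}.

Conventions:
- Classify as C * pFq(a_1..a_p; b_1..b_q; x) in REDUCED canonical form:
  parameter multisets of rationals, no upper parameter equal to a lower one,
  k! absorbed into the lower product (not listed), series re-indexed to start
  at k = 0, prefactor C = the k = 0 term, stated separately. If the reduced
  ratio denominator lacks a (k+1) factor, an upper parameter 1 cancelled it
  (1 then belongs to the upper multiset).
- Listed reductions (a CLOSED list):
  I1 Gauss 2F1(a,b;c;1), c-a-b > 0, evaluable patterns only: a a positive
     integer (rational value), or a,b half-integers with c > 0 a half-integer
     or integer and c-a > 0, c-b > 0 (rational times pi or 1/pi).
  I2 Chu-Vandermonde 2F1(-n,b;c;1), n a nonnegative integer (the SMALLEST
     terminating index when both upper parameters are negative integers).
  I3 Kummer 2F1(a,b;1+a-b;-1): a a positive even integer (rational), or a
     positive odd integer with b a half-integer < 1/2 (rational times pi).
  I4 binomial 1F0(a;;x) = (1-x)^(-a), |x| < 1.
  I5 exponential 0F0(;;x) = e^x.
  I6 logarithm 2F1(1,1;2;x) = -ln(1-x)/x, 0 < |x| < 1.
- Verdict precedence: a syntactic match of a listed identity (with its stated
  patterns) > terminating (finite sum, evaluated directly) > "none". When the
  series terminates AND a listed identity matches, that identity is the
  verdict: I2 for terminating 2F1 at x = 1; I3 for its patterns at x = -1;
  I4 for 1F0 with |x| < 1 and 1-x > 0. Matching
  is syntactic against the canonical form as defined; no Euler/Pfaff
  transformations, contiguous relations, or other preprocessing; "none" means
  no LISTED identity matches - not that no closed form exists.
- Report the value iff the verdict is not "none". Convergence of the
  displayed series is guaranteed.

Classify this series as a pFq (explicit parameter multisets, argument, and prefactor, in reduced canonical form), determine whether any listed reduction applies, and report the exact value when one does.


Key observation: t_0 = -\frac{5}{4} here, and factor the ratio over Q (prefactor -5/4): negated roots = parameters.
Ratio: r(k) = -\frac{4}{7} * (k+\frac{3}{4}) (k+\frac{5}{3}) / [(k+2) (k+1)] ; factor over Q: parameters, x = -\frac{4}{7}, and C = -\frac{5}{4}.

Canonical form: C = -\frac{5}{4} times 2F1 with upper {\frac{3}{4}, \frac{5}{3}}, lower {2}, x = -\frac{4}{7}. Verdict: none - at argument -\frac{4}{7} the multisets {\frac{3}{4}, \frac{5}{3}} ; {2} match no listed identity.


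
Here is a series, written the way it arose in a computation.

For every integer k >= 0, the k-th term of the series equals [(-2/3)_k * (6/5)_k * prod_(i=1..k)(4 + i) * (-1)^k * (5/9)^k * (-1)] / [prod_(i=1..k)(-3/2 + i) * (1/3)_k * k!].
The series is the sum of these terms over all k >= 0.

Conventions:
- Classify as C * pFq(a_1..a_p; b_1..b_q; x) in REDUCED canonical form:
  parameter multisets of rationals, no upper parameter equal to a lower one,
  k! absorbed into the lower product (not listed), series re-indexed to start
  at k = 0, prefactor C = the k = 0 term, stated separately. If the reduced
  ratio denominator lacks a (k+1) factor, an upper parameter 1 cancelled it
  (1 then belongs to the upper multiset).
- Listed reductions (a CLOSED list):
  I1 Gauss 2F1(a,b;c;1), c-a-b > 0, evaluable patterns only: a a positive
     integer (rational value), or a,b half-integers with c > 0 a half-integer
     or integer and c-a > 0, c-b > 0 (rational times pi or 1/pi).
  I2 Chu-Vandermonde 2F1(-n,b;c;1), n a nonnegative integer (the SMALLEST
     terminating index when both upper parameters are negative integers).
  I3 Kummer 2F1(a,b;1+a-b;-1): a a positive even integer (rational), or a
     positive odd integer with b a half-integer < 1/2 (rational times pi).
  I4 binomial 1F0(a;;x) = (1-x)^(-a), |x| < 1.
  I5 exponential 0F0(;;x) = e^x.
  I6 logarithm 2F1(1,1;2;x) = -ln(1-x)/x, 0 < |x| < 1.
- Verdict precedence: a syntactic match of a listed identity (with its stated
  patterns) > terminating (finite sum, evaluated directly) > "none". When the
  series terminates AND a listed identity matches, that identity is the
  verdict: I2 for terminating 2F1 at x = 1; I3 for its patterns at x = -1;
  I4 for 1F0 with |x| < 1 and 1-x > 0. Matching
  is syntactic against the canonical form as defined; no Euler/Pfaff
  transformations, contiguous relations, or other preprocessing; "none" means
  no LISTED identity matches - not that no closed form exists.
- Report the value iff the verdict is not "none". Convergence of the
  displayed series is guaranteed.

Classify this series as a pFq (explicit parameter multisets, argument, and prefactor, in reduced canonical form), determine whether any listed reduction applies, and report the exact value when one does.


Canonical form: C = -1 times 3F2 with upper {-2/3, 6/5, 5}, lower {-1/2, 1/3}, x = -5/9. Verdict: none. A 3F2 with upper {-2/3, 6/5, 5} fits none of I1-I6 at x = -5/9; the sum runs forever.

Key observation: from the first term -1: the lower running product (prefactor -1) is a rising factorial.
Ratio: r(k) = (-5/9) * (k-2/3) (k+6/5) (k+5) / [(k-1/2) (k+1/3) (k+1)] ; factor over Q: parameters, x = (-5/9), and C = -1.


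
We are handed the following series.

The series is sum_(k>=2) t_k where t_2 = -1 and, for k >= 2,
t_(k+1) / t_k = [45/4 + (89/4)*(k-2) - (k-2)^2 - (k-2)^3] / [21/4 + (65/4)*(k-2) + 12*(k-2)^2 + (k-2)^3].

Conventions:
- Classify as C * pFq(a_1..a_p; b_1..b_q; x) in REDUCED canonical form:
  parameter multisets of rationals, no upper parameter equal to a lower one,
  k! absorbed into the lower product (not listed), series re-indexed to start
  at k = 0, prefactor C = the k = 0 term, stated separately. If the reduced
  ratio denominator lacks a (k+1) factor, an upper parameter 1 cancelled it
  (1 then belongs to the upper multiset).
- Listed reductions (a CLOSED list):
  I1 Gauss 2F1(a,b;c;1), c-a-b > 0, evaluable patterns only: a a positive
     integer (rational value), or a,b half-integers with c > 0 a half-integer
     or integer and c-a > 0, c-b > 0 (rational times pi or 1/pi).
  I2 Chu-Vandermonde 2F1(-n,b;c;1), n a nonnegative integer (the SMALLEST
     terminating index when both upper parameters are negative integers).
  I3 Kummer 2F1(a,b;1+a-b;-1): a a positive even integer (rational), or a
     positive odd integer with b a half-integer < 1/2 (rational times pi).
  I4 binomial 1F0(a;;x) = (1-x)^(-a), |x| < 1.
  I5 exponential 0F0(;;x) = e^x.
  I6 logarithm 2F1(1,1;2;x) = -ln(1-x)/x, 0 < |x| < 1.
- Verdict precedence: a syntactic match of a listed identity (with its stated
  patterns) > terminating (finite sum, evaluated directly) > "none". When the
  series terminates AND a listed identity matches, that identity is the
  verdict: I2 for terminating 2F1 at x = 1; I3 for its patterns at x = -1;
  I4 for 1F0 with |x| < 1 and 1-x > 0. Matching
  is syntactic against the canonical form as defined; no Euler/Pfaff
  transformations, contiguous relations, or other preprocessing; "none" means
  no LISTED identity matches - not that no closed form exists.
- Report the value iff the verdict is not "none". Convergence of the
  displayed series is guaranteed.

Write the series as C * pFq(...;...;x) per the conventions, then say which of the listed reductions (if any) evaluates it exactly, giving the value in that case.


At argument -1: a 2F1 with upper {-9/2, 5}, lower {21/2}, scaled by C = -1. Verdict: Kummer's theorem (I3) fires (x = -1; c = 21/2 equals 1+a-b for upper {-9/2, 5}: listed pattern). Exact value: (-2078505/1048576) * pi.

Structural cue: from the first term -1: the expanded ratio factors over Q; C = -1, roots give parameters.
Term ratio: r(k) = (-1) * (k-9/2) (k+5) / [(k+21/2) (k+1)] - rational in k. x = (-1); t_0 = -1; negate the roots.


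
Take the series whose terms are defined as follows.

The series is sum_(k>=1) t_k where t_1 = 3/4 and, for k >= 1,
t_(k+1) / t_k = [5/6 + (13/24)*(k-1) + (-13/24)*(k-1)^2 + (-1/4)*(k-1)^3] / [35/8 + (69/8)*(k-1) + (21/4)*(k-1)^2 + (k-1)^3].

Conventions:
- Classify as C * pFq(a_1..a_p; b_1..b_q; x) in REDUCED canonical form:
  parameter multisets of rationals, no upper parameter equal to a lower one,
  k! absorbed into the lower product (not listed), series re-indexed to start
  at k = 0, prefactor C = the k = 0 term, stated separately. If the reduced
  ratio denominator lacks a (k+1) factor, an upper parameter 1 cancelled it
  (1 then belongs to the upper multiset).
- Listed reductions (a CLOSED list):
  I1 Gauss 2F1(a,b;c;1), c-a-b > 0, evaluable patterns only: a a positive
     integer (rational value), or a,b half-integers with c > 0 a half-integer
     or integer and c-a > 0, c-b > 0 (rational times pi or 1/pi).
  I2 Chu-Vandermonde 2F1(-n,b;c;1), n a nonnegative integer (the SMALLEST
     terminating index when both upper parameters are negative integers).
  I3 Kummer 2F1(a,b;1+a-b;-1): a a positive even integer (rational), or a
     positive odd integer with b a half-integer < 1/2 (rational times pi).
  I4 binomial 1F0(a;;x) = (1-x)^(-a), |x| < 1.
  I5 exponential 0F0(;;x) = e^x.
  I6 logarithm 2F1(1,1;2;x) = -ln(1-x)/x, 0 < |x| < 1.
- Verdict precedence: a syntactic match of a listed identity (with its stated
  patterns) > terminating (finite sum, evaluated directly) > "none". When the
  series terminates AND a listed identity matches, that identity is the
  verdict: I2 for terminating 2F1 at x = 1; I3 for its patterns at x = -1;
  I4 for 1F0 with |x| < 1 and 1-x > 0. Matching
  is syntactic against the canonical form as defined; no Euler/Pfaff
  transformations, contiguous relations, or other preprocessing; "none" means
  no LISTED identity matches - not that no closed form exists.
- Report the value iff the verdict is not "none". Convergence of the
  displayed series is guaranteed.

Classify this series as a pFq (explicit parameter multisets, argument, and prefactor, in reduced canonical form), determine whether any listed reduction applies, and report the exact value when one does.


First insight: with t_0 = 3/4, factor the ratio over Q (prefactor 3/4): negated roots = parameters.
Term ratio: r(k) = (-1/4) * (k-4/3) (k+1) / [(k+7/4) (k+1)] - poly over poly, x = (-1/4) from leading terms; C = 3/4 at k = 0.

Reduced: x = -1/4, 2F1, upper = {-4/3, 1}, lower = {7/4}, C = 3/4. Verdict: none - at argument -1/4 the multisets {-4/3, 1} ; {7/4} match no listed identity.


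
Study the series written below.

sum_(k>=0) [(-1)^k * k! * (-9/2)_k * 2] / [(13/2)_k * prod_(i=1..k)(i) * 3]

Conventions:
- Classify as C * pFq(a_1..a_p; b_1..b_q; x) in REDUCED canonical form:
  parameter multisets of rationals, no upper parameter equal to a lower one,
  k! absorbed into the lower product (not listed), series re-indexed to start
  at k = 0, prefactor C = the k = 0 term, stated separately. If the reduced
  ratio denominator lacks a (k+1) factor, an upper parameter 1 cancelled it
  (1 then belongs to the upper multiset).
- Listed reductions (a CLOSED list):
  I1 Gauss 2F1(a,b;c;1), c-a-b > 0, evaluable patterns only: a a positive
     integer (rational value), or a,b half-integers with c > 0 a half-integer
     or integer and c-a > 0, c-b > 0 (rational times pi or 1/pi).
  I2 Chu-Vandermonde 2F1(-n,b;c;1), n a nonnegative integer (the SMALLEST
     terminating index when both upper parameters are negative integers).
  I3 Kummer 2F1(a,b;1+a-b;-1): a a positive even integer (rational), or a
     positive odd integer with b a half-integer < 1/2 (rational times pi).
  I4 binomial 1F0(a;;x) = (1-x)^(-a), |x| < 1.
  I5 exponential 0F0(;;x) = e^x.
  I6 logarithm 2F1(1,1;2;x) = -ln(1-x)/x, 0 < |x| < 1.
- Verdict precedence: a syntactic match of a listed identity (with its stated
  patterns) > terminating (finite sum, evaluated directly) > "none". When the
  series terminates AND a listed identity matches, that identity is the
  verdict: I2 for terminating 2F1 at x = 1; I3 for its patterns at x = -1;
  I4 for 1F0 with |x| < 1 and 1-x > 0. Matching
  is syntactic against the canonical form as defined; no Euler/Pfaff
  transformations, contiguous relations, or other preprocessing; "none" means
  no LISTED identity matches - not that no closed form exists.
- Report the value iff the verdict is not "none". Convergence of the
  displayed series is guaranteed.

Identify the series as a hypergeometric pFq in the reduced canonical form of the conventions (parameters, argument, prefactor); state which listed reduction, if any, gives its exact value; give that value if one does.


Reduced: x = -1, 2F1, upper = {-9/2, 1}, lower = {13/2}, C = 2/3. Verdict: the Kummer evaluation I3 applies (x = -1; c = 13/2 equals 1+a-b for upper {-9/2, 1}: listed pattern). Exact value: (231/512) * pi.

Key observation: with t_0 = 2/3, the constant factors (C = 2/3) combine into one prefactor.
Step ratio: r(k) = (-1) * (k-9/2) (k+1) / [(k+13/2) (k+1)] - rational in k. x = (-1); t_0 = 2/3; negate the roots.


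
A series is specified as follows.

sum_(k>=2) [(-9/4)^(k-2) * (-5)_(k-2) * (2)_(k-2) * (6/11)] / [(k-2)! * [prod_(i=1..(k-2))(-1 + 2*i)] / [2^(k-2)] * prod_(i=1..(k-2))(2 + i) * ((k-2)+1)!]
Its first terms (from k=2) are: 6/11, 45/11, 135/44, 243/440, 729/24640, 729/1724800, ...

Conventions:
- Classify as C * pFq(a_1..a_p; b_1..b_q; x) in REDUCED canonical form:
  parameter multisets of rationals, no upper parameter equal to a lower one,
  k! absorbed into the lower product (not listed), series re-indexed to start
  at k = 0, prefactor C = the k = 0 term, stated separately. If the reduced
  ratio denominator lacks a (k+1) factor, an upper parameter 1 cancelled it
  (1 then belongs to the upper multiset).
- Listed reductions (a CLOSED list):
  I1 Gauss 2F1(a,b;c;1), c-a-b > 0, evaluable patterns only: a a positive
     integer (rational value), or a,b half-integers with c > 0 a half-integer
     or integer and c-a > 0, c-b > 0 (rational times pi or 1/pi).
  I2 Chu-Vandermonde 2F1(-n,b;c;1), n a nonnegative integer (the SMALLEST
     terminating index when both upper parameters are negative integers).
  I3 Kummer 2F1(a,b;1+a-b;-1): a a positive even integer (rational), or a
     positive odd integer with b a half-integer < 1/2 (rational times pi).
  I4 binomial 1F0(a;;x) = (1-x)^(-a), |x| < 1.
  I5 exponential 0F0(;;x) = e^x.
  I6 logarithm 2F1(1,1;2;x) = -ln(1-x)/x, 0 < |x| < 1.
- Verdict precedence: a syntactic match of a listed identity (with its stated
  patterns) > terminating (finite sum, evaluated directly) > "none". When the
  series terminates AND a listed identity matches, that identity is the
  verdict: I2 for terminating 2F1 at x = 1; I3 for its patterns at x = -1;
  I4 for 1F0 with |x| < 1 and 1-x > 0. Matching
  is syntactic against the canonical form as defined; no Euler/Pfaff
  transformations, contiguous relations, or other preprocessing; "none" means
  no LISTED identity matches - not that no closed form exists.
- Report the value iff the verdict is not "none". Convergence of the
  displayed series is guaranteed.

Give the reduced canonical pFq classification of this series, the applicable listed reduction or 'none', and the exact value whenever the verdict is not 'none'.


Key step: t_0 = 6/11 here, and the parameter 2 appears in both the upper and lower lists and cancels.
Term ratio: r(k) = (-9/4) * (k-5) / [(k+1/2) (k+3) (k+1)] - poly over poly, x = (-9/4) from leading terms; C = 6/11 at k = 0.

Classification (C = 6/11): 1F2 with upper {-5}, lower {1/2, 3}, argument x = -9/4. Verdict: terminating - upper parameter -5 makes this a finite sum (last index 5), evaluated exactly. Exact value: 14293119/1724800.


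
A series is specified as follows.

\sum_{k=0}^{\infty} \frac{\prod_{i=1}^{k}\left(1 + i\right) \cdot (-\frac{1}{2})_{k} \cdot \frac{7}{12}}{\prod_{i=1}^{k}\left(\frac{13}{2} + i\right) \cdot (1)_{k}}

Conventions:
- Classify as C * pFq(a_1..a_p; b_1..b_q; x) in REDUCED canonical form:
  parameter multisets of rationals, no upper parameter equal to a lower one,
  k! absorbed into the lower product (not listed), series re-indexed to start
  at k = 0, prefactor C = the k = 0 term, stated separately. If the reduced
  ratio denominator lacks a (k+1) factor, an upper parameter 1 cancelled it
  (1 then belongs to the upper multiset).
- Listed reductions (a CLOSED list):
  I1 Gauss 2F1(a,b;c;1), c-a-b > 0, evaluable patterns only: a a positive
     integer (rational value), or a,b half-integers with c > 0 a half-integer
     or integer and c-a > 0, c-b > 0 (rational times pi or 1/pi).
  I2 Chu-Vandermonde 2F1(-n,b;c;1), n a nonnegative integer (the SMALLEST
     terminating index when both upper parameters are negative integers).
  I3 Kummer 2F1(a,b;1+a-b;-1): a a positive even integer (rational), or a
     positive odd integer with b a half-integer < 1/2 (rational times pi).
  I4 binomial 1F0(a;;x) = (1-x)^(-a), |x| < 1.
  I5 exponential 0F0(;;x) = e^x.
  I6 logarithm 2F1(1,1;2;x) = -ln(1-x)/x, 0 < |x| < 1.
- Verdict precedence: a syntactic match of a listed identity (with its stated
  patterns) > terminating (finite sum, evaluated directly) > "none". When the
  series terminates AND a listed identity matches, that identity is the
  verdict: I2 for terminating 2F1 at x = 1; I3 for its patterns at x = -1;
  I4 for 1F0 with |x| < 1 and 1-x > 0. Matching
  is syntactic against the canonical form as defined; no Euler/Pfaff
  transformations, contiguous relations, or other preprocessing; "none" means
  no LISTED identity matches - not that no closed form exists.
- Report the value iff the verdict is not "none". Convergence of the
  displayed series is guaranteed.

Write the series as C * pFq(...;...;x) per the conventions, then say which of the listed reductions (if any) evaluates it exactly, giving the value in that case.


This is \frac{7}{12} * 2F1(-\frac{1}{2}, 2; \frac{15}{2}; 1) in reduced canonical form. Verdict: this is Gauss (I1, integer-parameter pattern) (x = 1: the Gamma ratio telescopes since c-a-b = 6 > 0 and a = 2 in Z>0). Its exact value is \frac{143}{288}.

Structural cue: with t_0 = \frac{7}{12}, the lower running product (prefactor 7/12) is a rising factorial.
Step ratio: r(k) = 1 * (k-\frac{1}{2}) (k+2) / [(k+\frac{15}{2}) (k+1)] - rational in k, leading ratio 1; with t_0 = \frac{7}{12}, classification follows.
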